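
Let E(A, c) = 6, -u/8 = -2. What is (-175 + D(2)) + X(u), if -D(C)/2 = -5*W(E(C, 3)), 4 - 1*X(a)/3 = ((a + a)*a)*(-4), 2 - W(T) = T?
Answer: 5941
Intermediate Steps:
u = 16 (u = -8*(-2) = 16)
W(T) = 2 - T
X(a) = 12 + 24*a**2 (X(a) = 12 - 3*(a + a)*a*(-4) = 12 - 3*(2*a)*a*(-4) = 12 - 3*2*a**2*(-4) = 12 - (-24)*a**2 = 12 + 24*a**2)
D(C) = -40 (D(C) = -(-10)*(2 - 1*6) = -(-10)*(2 - 6) = -(-10)*(-4) = -2*20 = -40)
(-175 + D(2)) + X(u) = (-175 - 40) + (12 + 24*16**2) = -215 + (12 + 24*256) = -215 + (12 + 6144) = -215 + 6156 = 5941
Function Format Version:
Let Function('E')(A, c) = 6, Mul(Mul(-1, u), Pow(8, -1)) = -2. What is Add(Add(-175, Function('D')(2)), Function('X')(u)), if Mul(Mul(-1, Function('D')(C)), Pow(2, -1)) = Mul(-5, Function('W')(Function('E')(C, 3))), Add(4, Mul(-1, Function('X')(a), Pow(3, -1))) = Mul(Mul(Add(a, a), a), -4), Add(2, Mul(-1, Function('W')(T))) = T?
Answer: 5941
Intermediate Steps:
u = 16 (u = Mul(-8, -2) = 16)
Function('W')(T) = Add(2, Mul(-1, T))
Function('X')(a) = Add(12, Mul(24, Pow(a, 2))) (Function('X')(a) = Add(12, Mul(-3, Mul(Mul(Add(a, a), a), -4))) = Add(12, Mul(-3, Mul(Mul(Mul(2, a), a), -4))) = Add(12, Mul(-3, Mul(Mul(2, Pow(a, 2)), -4))) = Add(12, Mul(-3, Mul(-8, Pow(a, 2)))) = Add(12, Mul(24, Pow(a, 2))))
Function('D')(C) = -40 (Function('D')(C) = Mul(-2, Mul(-5, Add(2, Mul(-1, 6)))) = Mul(-2, Mul(-5, Add(2, -6))) = Mul(-2, Mul(-5, -4)) = Mul(-2, 20) = -40)
Add(Add(-175, Function('D')(2)), Function('X')(u)) = Add(Add(-175, -40), Add(12, Mul(24, Pow(16, 2)))) = Add(-215, Add(12, Mul(24, 256))) = Add(-215, Add(12, 6144)) = Add(-215, 6156) = 5941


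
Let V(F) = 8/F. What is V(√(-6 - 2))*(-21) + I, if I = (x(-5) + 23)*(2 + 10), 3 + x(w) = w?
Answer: 180 + 42*I*√2 ≈ 180.0 + 59.397*I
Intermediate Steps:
x(w) = -3 + w
I = 180 (I = ((-3 - 5) + 23)*(2 + 10) = (-8 + 23)*12 = 15*12 = 180)
V(√(-6 - 2))*(-21) + I = (8/(√(-6 - 2)))*(-21) + 180 = (8/(√(-8)))*(-21) + 180 = (8/((2*I*√2)))*(-21) + 180 = (8*(-I*√2/4))*(-21) + 180 = -2*I*√2*(-21) + 180 = 42*I*√2 + 180 = 180 + 42*I*√2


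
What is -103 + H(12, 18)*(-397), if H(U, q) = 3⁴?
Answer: -32260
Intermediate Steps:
H(U, q) = 81
-103 + H(12, 18)*(-397) = -103 + 81*(-397) = -103 - 32157 = -32260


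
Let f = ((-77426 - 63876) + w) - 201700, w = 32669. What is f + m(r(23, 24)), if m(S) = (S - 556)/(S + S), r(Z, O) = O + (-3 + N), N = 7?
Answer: -2172397/7 ≈ -3.1034e+5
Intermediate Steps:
r(Z, O) = 4 + O (r(Z, O) = O + (-3 + 7) = O + 4 = 4 + O)
m(S) = (-556 + S)/(2*S) (m(S) = (-556 + S)/((2*S)) = (-556 + S)*(1/(2*S)) = (-556 + S)/(2*S))
f = -310333 (f = ((-77426 - 63876) + 32669) - 201700 = (-141302 + 32669) - 201700 = -108633 - 201700 = -310333)
f + m(r(23, 24)) = -310333 + (-556 + (4 + 24))/(2*(4 + 24)) = -310333 + (½)*(-556 + 28)/28 = -310333 + (½)*(1/28)*(-528) = -310333 - 66/7 = -2172397/7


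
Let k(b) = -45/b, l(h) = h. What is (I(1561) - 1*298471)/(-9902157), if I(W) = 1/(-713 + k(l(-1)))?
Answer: 66459543/2204880292 ≈ 0.030142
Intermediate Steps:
I(W) = -1/668 (I(W) = 1/(-713 - 45/(-1)) = 1/(-713 - 45*(-1)) = 1/(-713 + 45) = 1/(-668) = -1/668)
(I(1561) - 1*298471)/(-9902157) = (-1/668 - 1*298471)/(-9902157) = (-1/668 - 298471)*(-1/9902157) = -199378629/668*(-1/9902157) = 66459543/2204880292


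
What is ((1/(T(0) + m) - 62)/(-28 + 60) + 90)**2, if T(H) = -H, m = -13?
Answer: 1341976689/173056 ≈ 7754.6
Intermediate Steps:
((1/(T(0) + m) - 62)/(-28 + 60) + 90)**2 = ((1/(-1*0 - 13) - 62)/(-28 + 60) + 90)**2 = ((1/(0 - 13) - 62)/32 + 90)**2 = ((1/(-13) - 62)*(1/32) + 90)**2 = ((-1/13 - 62)*(1/32) + 90)**2 = (-807/13*1/32 + 90)**2 = (-807/416 + 90)**2 = (36633/416)**2 = 1341976689/173056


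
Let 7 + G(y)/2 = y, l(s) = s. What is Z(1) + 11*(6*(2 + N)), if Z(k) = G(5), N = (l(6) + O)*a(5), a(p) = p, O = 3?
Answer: 3098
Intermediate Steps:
G(y) = -14 + 2*y
N = 45 (N = (6 + 3)*5 = 9*5 = 45)
Z(k) = -4 (Z(k) = -14 + 2*5 = -14 + 10 = -4)
Z(1) + 11*(6*(2 + N)) = -4 + 11*(6*(2 + 45)) = -4 + 11*(6*47) = -4 + 11*282 = -4 + 3102 = 3098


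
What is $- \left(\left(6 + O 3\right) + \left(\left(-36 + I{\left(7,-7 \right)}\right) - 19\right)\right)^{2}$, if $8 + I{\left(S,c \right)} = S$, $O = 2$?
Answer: $-1936$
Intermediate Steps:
$I{\left(S,c \right)} = -8 + S$
$- \left(\left(6 + O 3\right) + \left(\left(-36 + I{\left(7,-7 \right)}\right) - 19\right)\right)^{2} = - \left(\left(6 + 2 \cdot 3\right) + \left(\left(-36 + \left(-8 + 7\right)\right) - 19\right)\right)^{2} = - \left(\left(6 + 6\right) - 56\right)^{2} = - \left(12 - 56\right)^{2} = - \left(-44\right)^{2} = \left(-1\right) 1936 = -1936$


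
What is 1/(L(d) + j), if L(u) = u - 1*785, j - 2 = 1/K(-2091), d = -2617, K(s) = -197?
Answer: -197/669801 ≈ -0.00029412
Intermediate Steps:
j = 393/197 (j = 2 + 1/(-197) = 2 - 1/197 = 393/197 ≈ 1.9949)
L(u) = -785 + u (L(u) = u - 785 = -785 + u)
1/(L(d) + j) = 1/((-785 - 2617) + 393/197) = 1/(-3402 + 393/197) = 1/(-669801/197) = -197/669801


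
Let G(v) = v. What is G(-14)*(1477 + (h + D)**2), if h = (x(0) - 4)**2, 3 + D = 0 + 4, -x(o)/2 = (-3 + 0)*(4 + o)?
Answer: -2271892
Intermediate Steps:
x(o) = 24 + 6*o (x(o) = -2*(-3 + 0)*(4 + o) = -(-6)*(4 + o) = -2*(-12 - 3*o) = 24 + 6*o)
D = 1 (D = -3 + (0 + 4) = -3 + 4 = 1)
h = 400 (h = ((24 + 6*0) - 4)**2 = ((24 + 0) - 4)**2 = (24 - 4)**2 = 20**2 = 400)
G(-14)*(1477 + (h + D)**2) = -14*(1477 + (400 + 1)**2) = -14*(1477 + 401**2) = -14*(1477 + 160801) = -14*162278 = -2271892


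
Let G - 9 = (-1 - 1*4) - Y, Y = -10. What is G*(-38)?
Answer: -532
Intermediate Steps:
G = 14 (G = 9 + ((-1 - 1*4) - 1*(-10)) = 9 + ((-1 - 4) + 10) = 9 + (-5 + 10) = 9 + 5 = 14)
G*(-38) = 14*(-38) = -532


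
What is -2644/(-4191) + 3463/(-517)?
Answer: -1195135/196977 ≈ -6.0674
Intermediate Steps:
-2644/(-4191) + 3463/(-517) = -2644*(-1/4191) + 3463*(-1/517) = 2644/4191 - 3463/517 = -1195135/196977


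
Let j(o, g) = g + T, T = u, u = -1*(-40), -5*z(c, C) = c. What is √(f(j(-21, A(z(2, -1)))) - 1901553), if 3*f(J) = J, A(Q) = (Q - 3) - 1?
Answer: I*√427846755/15 ≈ 1379.0*I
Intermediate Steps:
z(c, C) = -c/5
u = 40
A(Q) = -4 + Q (A(Q) = (-3 + Q) - 1 = -4 + Q)
T = 40
j(o, g) = 40 + g (j(o, g) = g + 40 = 40 + g)
f(J) = J/3
√(f(j(-21, A(z(2, -1)))) - 1901553) = √((40 + (-4 - ⅕*2))/3 - 1901553) = √((40 + (-4 - ⅖))/3 - 1901553) = √((40 - 22/5)/3 - 1901553) = √((⅓)*(178/5) - 1901553) = √(178/15 - 1901553) = √(-28523117/15) = I*√427846755/15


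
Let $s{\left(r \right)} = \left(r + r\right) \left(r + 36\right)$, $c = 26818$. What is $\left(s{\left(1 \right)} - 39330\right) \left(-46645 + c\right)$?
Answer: $778328712$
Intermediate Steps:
$s{\left(r \right)} = 2 r \left(36 + r\right)$
$\left(s{\left(1 \right)} - 39330\right) \left(-46645 + c\right) = \left(2 \cdot 1 \left(36 + 1\right) - 39330\right) \left(-46645 + 26818\right) = \left(2 \cdot 1 \cdot 37 - 39330\right) \left(-19827\right) = \left(74 - 39330\right) \left(-19827\right) = \left(-39256\right) \left(-19827\right) = 778328712$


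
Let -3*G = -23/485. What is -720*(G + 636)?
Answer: -44419344/97 ≈ -4.5793e+5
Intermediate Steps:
G = 23/1455 (G = -(-23)/(3*485) = -1/3*(-23/485) = 23/1455 ≈ 0.015808)
-720*(G + 636) = -720*(23/1455 + 636) = -720*925403/1455 = -44419344/97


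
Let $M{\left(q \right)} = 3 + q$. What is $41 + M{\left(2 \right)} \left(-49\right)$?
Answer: $-204$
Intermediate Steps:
$41 + M{\left(2 \right)} \left(-49\right) = 41 + \left(3 + 2\right) \left(-49\right) = 41 + 5 \left(-49\right) = 41 - 245 = -204$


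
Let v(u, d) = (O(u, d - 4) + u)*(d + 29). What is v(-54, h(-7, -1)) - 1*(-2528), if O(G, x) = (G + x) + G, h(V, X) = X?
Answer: -2148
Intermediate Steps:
O(G, x) = x + 2*G
v(u, d) = (29 + d)*(-4 + d + 3*u) (v(u, d) = (((d - 4) + 2*u) + u)*(d + 29) = (((-4 + d) + 2*u) + u)*(29 + d) = ((-4 + d + 2*u) + u)*(29 + d) = (-4 + d + 3*u)*(29 + d) = (29 + d)*(-4 + d + 3*u))
v(-54, h(-7, -1)) - 1*(-2528) = (-116 + (-1)² + 25*(-1) + 87*(-54) + 3*(-1)*(-54)) - 1*(-2528) = (-116 + 1 - 25 - 4698 + 162) + 2528 = -4676 + 2528 = -2148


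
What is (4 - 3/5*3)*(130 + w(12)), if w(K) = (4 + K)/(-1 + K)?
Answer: 1446/5 ≈ 289.20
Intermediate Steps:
w(K) = (4 + K)/(-1 + K)
(4 - 3/5*3)*(130 + w(12)) = (4 - 3/5*3)*(130 + (4 + 12)/(-1 + 12)) = (4 - 3*1/5*3)*(130 + 16/11) = (4 - 3/5*3)*(130 + (1/11)*16) = (4 - 9/5)*(130 + 16/11) = (11/5)*(1446/11) = 1446/5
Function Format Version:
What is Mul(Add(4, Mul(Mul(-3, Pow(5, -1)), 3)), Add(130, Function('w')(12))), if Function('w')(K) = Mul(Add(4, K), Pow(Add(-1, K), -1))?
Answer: Rational(1446, 5) ≈ 289.20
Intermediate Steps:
Function('w')(K) = Mul(Pow(Add(-1, K), -1), Add(4, K))
Mul(Add(4, Mul(Mul(-3, Pow(5, -1)), 3)), Add(130, Function('w')(12))) = Mul(Add(4, Mul(Mul(-3, Pow(5, -1)), 3)), Add(130, Mul(Pow(Add(-1, 12), -1), Add(4, 12)))) = Mul(Add(4, Mul(Mul(-3, Rational(1, 5)), 3)), Add(130, Mul(Pow(11, -1), 16))) = Mul(Add(4, Mul(Rational(-3, 5), 3)), Add(130, Mul(Rational(1, 11), 16))) = Mul(Add(4, Rational(-9, 5)), Add(130, Rational(16, 11))) = Mul(Rational(11, 5), Rational(1446, 11)) = Rational(1446, 5)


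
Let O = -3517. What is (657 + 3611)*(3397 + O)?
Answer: -512160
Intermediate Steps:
(657 + 3611)*(3397 + O) = (657 + 3611)*(3397 - 3517) = 4268*(-120) = -512160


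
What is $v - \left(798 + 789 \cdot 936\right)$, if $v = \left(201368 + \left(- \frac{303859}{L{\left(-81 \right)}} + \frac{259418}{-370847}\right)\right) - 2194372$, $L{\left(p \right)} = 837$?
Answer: $- \frac{848217785754773}{310398939} \approx -2.7327 \cdot 10^{6}$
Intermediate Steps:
$v = - \frac{618739229354195}{310398939}$ ($v = \left(201368 + \left(- \frac{303859}{837} + \frac{259418}{-370847}\right)\right) - 2194372 = \left(201368 + \left(\left(-303859\right) \frac{1}{837} + 259418 \left(- \frac{1}{370847}\right)\right)\right) - 2194372 = \left(201368 - \frac{112902331439}{310398939}\right) - 2194372 = \frac{62391511217113}{310398939} - 2194372 = - \frac{618739229354195}{310398939} \approx -1.9934 \cdot 10^{6}$)
$v - \left(798 + 789 \cdot 936\right) = - \frac{618739229354195}{310398939} - \left(798 + 789 \cdot 936\right) = - \frac{618739229354195}{310398939} - \left(798 + 738504\right) = - \frac{618739229354195}{310398939} - 739302 = - \frac{848217785754773}{310398939}$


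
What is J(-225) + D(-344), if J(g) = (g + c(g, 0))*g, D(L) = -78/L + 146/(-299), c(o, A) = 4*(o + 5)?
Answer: 12786273049/51428 ≈ 2.4862e+5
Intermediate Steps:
c(o, A) = 20 + 4*o (c(o, A) = 4*(5 + o) = 20 + 4*o)
D(L) = -146/299 - 78/L (D(L) = -78/L + 146*(-1/299) = -78/L - 146/299 = -146/299 - 78/L)
J(g) = g*(20 + 5*g) (J(g) = (g + (20 + 4*g))*g = (20 + 5*g)*g = g*(20 + 5*g))
J(-225) + D(-344) = 5*(-225)*(4 - 225) + (-146/299 - 78/(-344)) = 5*(-225)*(-221) + (-146/299 - 78*(-1/344)) = 248625 + (-146/299 + 39/172) = 248625 - 13451/51428 = 12786273049/51428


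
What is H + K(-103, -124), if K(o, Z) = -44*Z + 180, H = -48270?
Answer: -42634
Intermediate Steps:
K(o, Z) = 180 - 44*Z
H + K(-103, -124) = -48270 + (180 - 44*(-124)) = -48270 + (180 + 5456) = -48270 + 5636 = -42634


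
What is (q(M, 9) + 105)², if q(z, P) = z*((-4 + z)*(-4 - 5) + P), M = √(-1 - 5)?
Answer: 13131 + 14310*I*√6 ≈ 13131.0 + 35052.0*I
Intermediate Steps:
M = I*√6 (M = √(-6) = I*√6 ≈ 2.4495*I)
q(z, P) = z*(36 + P - 9*z) (q(z, P) = z*((-4 + z)*(-9) + P) = z*((36 - 9*z) + P) = z*(36 + P - 9*z))
(q(M, 9) + 105)² = ((I*√6)*(36 + 9 - 9*I*√6) + 105)² = ((I*√6)*(45 - 9*I*√6) + 105)² = (I*√6*(45 - 9*I*√6) + 105)² = (105 + I*√6*(45 - 9*I*√6))²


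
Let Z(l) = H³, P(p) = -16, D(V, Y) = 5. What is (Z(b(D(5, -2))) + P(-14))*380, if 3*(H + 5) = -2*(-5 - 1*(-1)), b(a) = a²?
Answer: -294500/27 ≈ -10907.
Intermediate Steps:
H = -7/3 (H = -5 + (-2*(-5 - 1*(-1)))/3 = -5 + (-2*(-5 + 1))/3 = -5 + (-2*(-4))/3 = -5 + (⅓)*8 = -5 + 8/3 = -7/3 ≈ -2.3333)
Z(l) = -343/27 (Z(l) = (-7/3)³ = -343/27)
(Z(b(D(5, -2))) + P(-14))*380 = (-343/27 - 16)*380 = -775/27*380 = -294500/27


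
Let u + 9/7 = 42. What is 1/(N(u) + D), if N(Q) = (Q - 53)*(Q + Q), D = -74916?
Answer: -49/3719904 ≈ -1.3172e-5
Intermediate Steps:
u = 285/7 (u = -9/7 + 42 = 285/7 ≈ 40.714)
N(Q) = 2*Q*(-53 + Q) (N(Q) = (-53 + Q)*(2*Q) = 2*Q*(-53 + Q))
1/(N(u) + D) = 1/(2*(285/7)*(-53 + 285/7) - 74916) = 1/(2*(285/7)*(-86/7) - 74916) = 1/(-49020/49 - 74916) = 1/(-3719904/49) = -49/3719904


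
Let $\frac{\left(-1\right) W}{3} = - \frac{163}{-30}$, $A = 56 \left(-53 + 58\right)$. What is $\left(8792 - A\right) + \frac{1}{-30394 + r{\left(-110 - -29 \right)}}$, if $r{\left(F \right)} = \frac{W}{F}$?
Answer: $\frac{209556731414}{24618977} \approx 8512.0$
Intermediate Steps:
$A = 280$ ($A = 56 \cdot 5 = 280$)
$W = - \frac{163}{10}$ ($W = - 3 \left(- \frac{163}{-30}\right) = - 3 \left(\left(-163\right) \left(- \frac{1}{30}\right)\right) = \left(-3\right) \frac{163}{30} = - \frac{163}{10} \approx -16.3$)
$r{\left(F \right)} = - \frac{163}{10 F}$
$\left(8792 - A\right) + \frac{1}{-30394 + r{\left(-110 - -29 \right)}} = \left(8792 - 280\right) + \frac{1}{-30394 - \frac{163}{10 \left(-110 - -29\right)}} = \left(8792 - 280\right) + \frac{1}{-30394 - \frac{163}{10 \left(-110 + 29\right)}} = 8512 + \frac{1}{-30394 - \frac{163}{10 \left(-81\right)}} = 8512 + \frac{1}{-30394 - - \frac{163}{810}} = 8512 + \frac{1}{-30394 + \frac{163}{810}} = 8512 + \frac{1}{- \frac{24618977}{810}} = 8512 - \frac{810}{24618977} = \frac{209556731414}{24618977}$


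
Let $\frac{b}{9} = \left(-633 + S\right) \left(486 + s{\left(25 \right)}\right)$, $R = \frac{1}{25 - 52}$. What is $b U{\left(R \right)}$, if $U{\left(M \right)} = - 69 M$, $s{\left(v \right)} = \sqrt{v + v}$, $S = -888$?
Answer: $-17001738 - 174915 \sqrt{2} \approx -1.7249 \cdot 10^{7}$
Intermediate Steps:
$s{\left(v \right)} = \sqrt{2} \sqrt{v}$ ($s{\left(v \right)} = \sqrt{2 v} = \sqrt{2} \sqrt{v}$)
$R = - \frac{1}{27}$ ($R = \frac{1}{-27} = - \frac{1}{27} \approx -0.037037$)
$b = -6652854 - 68445 \sqrt{2}$ ($b = 9 \left(-633 - 888\right) \left(486 + \sqrt{2} \sqrt{25}\right) = 9 \left(- 1521 \left(486 + \sqrt{2} \cdot 5\right)\right) = 9 \left(- 1521 \left(486 + 5 \sqrt{2}\right)\right) = 9 \left(-739206 - 7605 \sqrt{2}\right) = -6652854 - 68445 \sqrt{2} \approx -6.7496 \cdot 10^{6}$)
$b U{\left(R \right)} = \left(-6652854 - 68445 \sqrt{2}\right) \left(\left(-69\right) \left(- \frac{1}{27}\right)\right) = \left(-6652854 - 68445 \sqrt{2}\right) \frac{23}{9} = -17001738 - 174915 \sqrt{2}$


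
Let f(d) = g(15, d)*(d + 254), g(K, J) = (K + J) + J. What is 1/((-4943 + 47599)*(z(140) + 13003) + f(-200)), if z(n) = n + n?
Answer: 1/566578858 ≈ 1.7650e-9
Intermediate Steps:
g(K, J) = K + 2*J (g(K, J) = (J + K) + J = K + 2*J)
z(n) = 2*n
f(d) = (15 + 2*d)*(254 + d) (f(d) = (15 + 2*d)*(d + 254) = (15 + 2*d)*(254 + d))
1/((-4943 + 47599)*(z(140) + 13003) + f(-200)) = 1/((-4943 + 47599)*(2*140 + 13003) + (15 + 2*(-200))*(254 - 200)) = 1/(42656*(280 + 13003) + (15 - 400)*54) = 1/(42656*13283 - 385*54) = 1/(566599648 - 20790) = 1/566578858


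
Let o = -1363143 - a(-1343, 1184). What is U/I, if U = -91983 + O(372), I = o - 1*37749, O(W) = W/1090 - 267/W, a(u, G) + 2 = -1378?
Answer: 6216236581/94579020960 ≈ 0.065725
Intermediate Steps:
a(u, G) = -1380 (a(u, G) = -2 - 1378 = -1380)
O(W) = -267/W + W/1090 (O(W) = W*(1/1090) - 267/W = W/1090 - 267/W = -267/W + W/1090)
o = -1361763 (o = -1363143 - 1*(-1380) = -1363143 + 1380 = -1361763)
I = -1399512 (I = -1361763 - 1*37749 = -1361763 - 37749 = -1399512)
U = -6216236581/67580 (U = -91983 + (-267/372 + (1/1090)*372) = -91983 + (-267*1/372 + 186/545) = -91983 + (-89/124 + 186/545) = -91983 - 25441/67580 = -6216236581/67580 ≈ -91983.)
U/I = -6216236581/67580/(-1399512) = -6216236581/67580*(-1/1399512) = 6216236581/94579020960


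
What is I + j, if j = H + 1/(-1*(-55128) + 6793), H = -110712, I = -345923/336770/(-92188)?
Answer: -11201775041404554983/101179411844840 ≈ -1.1071e+5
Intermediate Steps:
I = 345923/31046152760 (I = -345923*1/336770*(-1/92188) = -345923/336770*(-1/92188) = 345923/31046152760 ≈ 1.1142e-5)
j = -6855397751/61921 (j = -110712 + 1/(-1*(-55128) + 6793) = -110712 + 1/(55128 + 6793) = -110712 + 1/61921 = -6855397751/61921 ≈ -1.1071e+5)
I + j = 345923/31046152760 - 6855397751/61921 = -11201775041404554983/101179411844840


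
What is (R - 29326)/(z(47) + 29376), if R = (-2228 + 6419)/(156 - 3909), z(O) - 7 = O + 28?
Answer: -256561/257706 ≈ -0.99556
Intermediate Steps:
z(O) = 35 + O (z(O) = 7 + (O + 28) = 7 + (28 + O) = 35 + O)
R = -1397/1251 (R = 4191/(-3753) = 4191*(-1/3753) = -1397/1251 ≈ -1.1167)
(R - 29326)/(z(47) + 29376) = (-1397/1251 - 29326)/((35 + 47) + 29376) = -36688223/(1251*(82 + 29376)) = -36688223/1251/29458 = -36688223/1251*1/29458 = -256561/257706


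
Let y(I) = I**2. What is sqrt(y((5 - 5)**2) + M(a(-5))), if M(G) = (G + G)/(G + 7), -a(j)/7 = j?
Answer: sqrt(15)/3 ≈ 1.2910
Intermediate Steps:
a(j) = -7*j
M(G) = 2*G/(7 + G) (M(G) = (2*G)/(7 + G) = 2*G/(7 + G))
sqrt(y((5 - 5)**2) + M(a(-5))) = sqrt(((5 - 5)**2)**2 + 2*(-7*(-5))/(7 - 7*(-5))) = sqrt((0**2)**2 + 2*35/(7 + 35)) = sqrt(0**2 + 2*35/42) = sqrt(0 + 2*35*(1/42)) = sqrt(0 + 5/3) = sqrt(5/3) = sqrt(15)/3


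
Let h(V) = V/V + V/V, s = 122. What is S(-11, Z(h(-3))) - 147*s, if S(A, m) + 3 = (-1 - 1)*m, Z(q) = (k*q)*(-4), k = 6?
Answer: -17841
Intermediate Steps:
h(V) = 2 (h(V) = 1 + 1 = 2)
Z(q) = -24*q (Z(q) = (6*q)*(-4) = -24*q)
S(A, m) = -3 - 2*m (S(A, m) = -3 + (-1 - 1)*m = -3 - 2*m)
S(-11, Z(h(-3))) - 147*s = (-3 - (-48)*2) - 147*122 = (-3 - 2*(-48)) - 17934 = (-3 + 96) - 17934 = 93 - 17934 = -17841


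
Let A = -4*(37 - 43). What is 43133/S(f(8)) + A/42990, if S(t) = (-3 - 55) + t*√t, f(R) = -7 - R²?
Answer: -3584667142/517707075 + 3062443*I*√71/361275 ≈ -6.9241 + 71.427*I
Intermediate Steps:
A = 24 (A = -4*(-6) = 24)
S(t) = -58 + t^(3/2)
43133/S(f(8)) + A/42990 = 43133/(-58 + (-7 - 1*8²)^(3/2)) + 24/42990 = 43133/(-58 + (-7 - 1*64)^(3/2)) + 24*(1/42990) = 43133/(-58 + (-7 - 64)^(3/2)) + 4/7165 = 43133/(-58 + (-71)^(3/2)) + 4/7165 = 43133/(-58 - 71*I*√71) + 4/7165 = 4/7165 + 43133/(-58 - 71*I*√71)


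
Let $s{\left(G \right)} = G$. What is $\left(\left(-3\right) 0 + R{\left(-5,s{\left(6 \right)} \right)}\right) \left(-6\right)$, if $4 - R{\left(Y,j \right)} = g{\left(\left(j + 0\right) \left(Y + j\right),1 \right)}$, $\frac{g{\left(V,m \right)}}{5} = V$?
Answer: $156$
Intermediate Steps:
$g{\left(V,m \right)} = 5 V$
$R{\left(Y,j \right)} = 4 - 5 j \left(Y + j\right)$ ($R{\left(Y,j \right)} = 4 - 5 \left(j + 0\right) \left(Y + j\right) = 4 - 5 j \left(Y + j\right)$)
$\left(\left(-3\right) 0 + R{\left(-5,s{\left(6 \right)} \right)}\right) \left(-6\right) = \left(\left(-3\right) 0 + \left(4 - 30 \left(-5 + 6\right)\right)\right) \left(-6\right) = \left(0 + \left(4 - 30 \cdot 1\right)\right) \left(-6\right) = \left(0 + \left(4 - 30\right)\right) \left(-6\right) = \left(0 - 26\right) \left(-6\right) = \left(-26\right) \left(-6\right) = 156$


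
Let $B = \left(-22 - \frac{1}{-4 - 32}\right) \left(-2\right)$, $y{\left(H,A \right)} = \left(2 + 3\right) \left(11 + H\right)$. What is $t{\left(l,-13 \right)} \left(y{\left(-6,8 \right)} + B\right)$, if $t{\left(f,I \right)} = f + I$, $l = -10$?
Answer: $- \frac{28543}{18} \approx -1585.7$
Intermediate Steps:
$t{\left(f,I \right)} = I + f$
$y{\left(H,A \right)} = 55 + 5 H$ ($y{\left(H,A \right)} = 5 \left(11 + H\right) = 55 + 5 H$)
$B = \frac{791}{18}$ ($B = \left(-22 - \frac{1}{-36}\right) \left(-2\right) = \left(-22 - - \frac{1}{36}\right) \left(-2\right) = \left(-22 + \frac{1}{36}\right) \left(-2\right) = \left(- \frac{791}{36}\right) \left(-2\right) = \frac{791}{18} \approx 43.944$)
$t{\left(l,-13 \right)} \left(y{\left(-6,8 \right)} + B\right) = \left(-13 - 10\right) \left(\left(55 + 5 \left(-6\right)\right) + \frac{791}{18}\right) = - 23 \left(\left(55 - 30\right) + \frac{791}{18}\right) = - 23 \left(25 + \frac{791}{18}\right) = \left(-23\right) \frac{1241}{18} = - \frac{28543}{18}$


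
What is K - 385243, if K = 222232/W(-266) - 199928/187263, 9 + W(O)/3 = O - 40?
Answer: -7579529764109/19662615 ≈ -3.8548e+5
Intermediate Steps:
W(O) = -147 + 3*O (W(O) = -27 + 3*(O - 40) = -27 + 3*(-40 + O) = -27 + (-120 + 3*O) = -147 + 3*O)
K = -4644973664/19662615 (K = 222232/(-147 + 3*(-266)) - 199928/187263 = 222232/(-147 - 798) - 199928*1/187263 = 222232/(-945) - 199928/187263 = 222232*(-1/945) - 199928/187263 = -222232/945 - 199928/187263 = -4644973664/19662615 ≈ -236.23)
K - 385243 = -4644973664/19662615 - 385243 = -7579529764109/19662615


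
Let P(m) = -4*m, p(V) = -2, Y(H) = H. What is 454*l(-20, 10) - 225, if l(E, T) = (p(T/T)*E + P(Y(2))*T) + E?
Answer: -27465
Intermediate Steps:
l(E, T) = -E - 8*T (l(E, T) = (-2*E + (-4*2)*T) + E = (-2*E - 8*T) + E = (-8*T - 2*E) + E = -E - 8*T)
454*l(-20, 10) - 225 = 454*(-1*(-20) - 8*10) - 225 = 454*(20 - 80) - 225 = 454*(-60) - 225 = -27240 - 225 = -27465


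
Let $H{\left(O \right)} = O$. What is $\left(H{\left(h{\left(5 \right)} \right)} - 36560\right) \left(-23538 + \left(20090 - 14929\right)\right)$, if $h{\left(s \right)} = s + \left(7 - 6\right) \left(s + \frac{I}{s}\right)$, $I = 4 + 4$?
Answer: $\frac{3358249734}{5} \approx 6.7165 \cdot 10^{8}$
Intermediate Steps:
$I = 8$
$h{\left(s \right)} = 2 s + \frac{8}{s}$ ($h{\left(s \right)} = s + \left(7 - 6\right) \left(s + \frac{8}{s}\right) = s + 1 \left(s + \frac{8}{s}\right) = s + \left(s + \frac{8}{s}\right) = 2 s + \frac{8}{s}$)
$\left(H{\left(h{\left(5 \right)} \right)} - 36560\right) \left(-23538 + \left(20090 - 14929\right)\right) = \left(\left(2 \cdot 5 + \frac{8}{5}\right) - 36560\right) \left(-23538 + \left(20090 - 14929\right)\right) = \left(\left(10 + 8 \cdot \frac{1}{5}\right) - 36560\right) \left(-23538 + 5161\right) = \left(\left(10 + \frac{8}{5}\right) - 36560\right) \left(-18377\right) = \left(\frac{58}{5} - 36560\right) \left(-18377\right) = \left(- \frac{182742}{5}\right) \left(-18377\right) = \frac{3358249734}{5}$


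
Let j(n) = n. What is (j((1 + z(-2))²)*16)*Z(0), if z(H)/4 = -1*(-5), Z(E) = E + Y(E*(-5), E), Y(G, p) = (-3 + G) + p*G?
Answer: -21168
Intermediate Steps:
Y(G, p) = -3 + G + G*p (Y(G, p) = (-3 + G) + G*p = -3 + G + G*p)
Z(E) = -3 - 5*E² - 4*E (Z(E) = E + (-3 + E*(-5) + (E*(-5))*E) = E + (-3 - 5*E + (-5*E)*E) = E + (-3 - 5*E - 5*E²) = -3 - 5*E² - 4*E)
z(H) = 20 (z(H) = 4*(-1*(-5)) = 4*5 = 20)
(j((1 + z(-2))²)*16)*Z(0) = ((1 + 20)²*16)*(-3 - 5*0² - 4*0) = (21²*16)*(-3 - 5*0 + 0) = (441*16)*(-3 + 0 + 0) = 7056*(-3) = -21168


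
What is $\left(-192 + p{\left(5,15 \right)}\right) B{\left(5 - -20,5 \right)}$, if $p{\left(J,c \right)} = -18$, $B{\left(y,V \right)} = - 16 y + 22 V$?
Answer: $60900$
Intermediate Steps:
$\left(-192 + p{\left(5,15 \right)}\right) B{\left(5 - -20,5 \right)} = \left(-192 - 18\right) \left(- 16 \left(5 - -20\right) + 22 \cdot 5\right) = - 210 \left(- 16 \left(5 + 20\right) + 110\right) = - 210 \left(\left(-16\right) 25 + 110\right) = - 210 \left(-400 + 110\right) = \left(-210\right) \left(-290\right) = 60900$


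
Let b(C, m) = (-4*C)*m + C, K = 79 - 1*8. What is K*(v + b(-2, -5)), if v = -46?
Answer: -6248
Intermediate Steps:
K = 71 (K = 79 - 8 = 71)
b(C, m) = C - 4*C*m (b(C, m) = -4*C*m + C = C - 4*C*m)
K*(v + b(-2, -5)) = 71*(-46 - 2*(1 - 4*(-5))) = 71*(-46 - 2*(1 + 20)) = 71*(-46 - 2*21) = 71*(-46 - 42) = 71*(-88) = -6248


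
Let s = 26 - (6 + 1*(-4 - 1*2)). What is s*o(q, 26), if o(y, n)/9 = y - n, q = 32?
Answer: 1404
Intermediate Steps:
o(y, n) = -9*n + 9*y (o(y, n) = 9*(y - n) = -9*n + 9*y)
s = 26 (s = 26 - (6 + 1*(-4 - 2)) = 26 - (6 + 1*(-6)) = 26 - (6 - 6) = 26 - 1*0 = 26 + 0 = 26)
s*o(q, 26) = 26*(-9*26 + 9*32) = 26*(-234 + 288) = 26*54 = 1404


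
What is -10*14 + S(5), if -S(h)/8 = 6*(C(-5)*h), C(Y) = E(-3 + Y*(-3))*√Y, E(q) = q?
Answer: -140 - 2880*I*√5 ≈ -140.0 - 6439.9*I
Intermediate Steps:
C(Y) = √Y*(-3 - 3*Y) (C(Y) = (-3 + Y*(-3))*√Y = (-3 - 3*Y)*√Y = √Y*(-3 - 3*Y))
S(h) = -576*I*h*√5 (S(h) = -48*(3*√(-5)*(-1 - 1*(-5)))*h = -48*(3*(I*√5)*(-1 + 5))*h = -48*(3*(I*√5)*4)*h = -48*(12*I*√5)*h = -48*12*I*h*√5 = -576*I*h*√5)
-10*14 + S(5) = -10*14 - 576*I*5*√5 = -140 - 2880*I*√5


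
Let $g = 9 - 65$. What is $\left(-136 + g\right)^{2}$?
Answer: $36864$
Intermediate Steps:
$g = -56$
$\left(-136 + g\right)^{2} = \left(-136 - 56\right)^{2} = \left(-192\right)^{2} = 36864$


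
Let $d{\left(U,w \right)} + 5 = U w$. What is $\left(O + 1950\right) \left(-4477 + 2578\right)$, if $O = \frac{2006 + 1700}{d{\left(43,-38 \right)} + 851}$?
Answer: $- \frac{1455482853}{394} \approx -3.6941 \cdot 10^{6}$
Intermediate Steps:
$d{\left(U,w \right)} = -5 + U w$
$O = - \frac{1853}{394}$ ($O = \frac{2006 + 1700}{\left(-5 + 43 \left(-38\right)\right) + 851} = \frac{3706}{\left(-5 - 1634\right) + 851} = \frac{3706}{-1639 + 851} = \frac{3706}{-788} = 3706 \left(- \frac{1}{788}\right) = - \frac{1853}{394} \approx -4.703$)
$\left(O + 1950\right) \left(-4477 + 2578\right) = \left(- \frac{1853}{394} + 1950\right) \left(-4477 + 2578\right) = \frac{766447}{394} \left(-1899\right) = - \frac{1455482853}{394}$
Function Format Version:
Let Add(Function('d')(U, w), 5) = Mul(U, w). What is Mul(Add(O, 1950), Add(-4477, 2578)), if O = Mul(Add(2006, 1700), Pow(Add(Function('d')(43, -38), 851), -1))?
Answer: Rational(-1455482853, 394) ≈ -3.6941e+6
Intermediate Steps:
Function('d')(U, w) = Add(-5, Mul(U, w))
O = Rational(-1853, 394) (O = Mul(Add(2006, 1700), Pow(Add(Add(-5, Mul(43, -38)), 851), -1)) = Mul(3706, Pow(Add(Add(-5, -1634), 851), -1)) = Mul(3706, Pow(Add(-1639, 851), -1)) = Mul(3706, Pow(-788, -1)) = Mul(3706, Rational(-1, 788)) = Rational(-1853, 394) ≈ -4.7030)
Mul(Add(O, 1950), Add(-4477, 2578)) = Mul(Add(Rational(-1853, 394), 1950), Add(-4477, 2578)) = Mul(Rational(766447, 394), -1899) = Rational(-1455482853, 394)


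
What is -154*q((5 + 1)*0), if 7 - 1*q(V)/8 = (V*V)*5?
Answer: -8624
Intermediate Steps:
q(V) = 56 - 40*V² (q(V) = 56 - 8*V*V*5 = 56 - 8*V²*5 = 56 - 40*V²)
-154*q((5 + 1)*0) = -154*(56 - 40*((5 + 1)*0)²) = -154*(56 - 40*(6*0)²) = -154*(56 - 40*0²) = -154*(56 - 40*0) = -154*(56 + 0) = -154*56 = -8624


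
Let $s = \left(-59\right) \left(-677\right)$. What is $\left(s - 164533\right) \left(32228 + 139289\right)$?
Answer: $-21369303030$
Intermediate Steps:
$s = 39943$
$\left(s - 164533\right) \left(32228 + 139289\right) = \left(39943 - 164533\right) \left(32228 + 139289\right) = \left(-124590\right) 171517 = -21369303030$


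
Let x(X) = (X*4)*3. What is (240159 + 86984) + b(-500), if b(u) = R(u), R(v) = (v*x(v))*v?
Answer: -1499672857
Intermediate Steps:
x(X) = 12*X (x(X) = (4*X)*3 = 12*X)
R(v) = 12*v³ (R(v) = (v*(12*v))*v = (12*v²)*v = 12*v³)
b(u) = 12*u³
(240159 + 86984) + b(-500) = (240159 + 86984) + 12*(-500)³ = 327143 + 12*(-125000000) = 327143 - 1500000000 = -1499672857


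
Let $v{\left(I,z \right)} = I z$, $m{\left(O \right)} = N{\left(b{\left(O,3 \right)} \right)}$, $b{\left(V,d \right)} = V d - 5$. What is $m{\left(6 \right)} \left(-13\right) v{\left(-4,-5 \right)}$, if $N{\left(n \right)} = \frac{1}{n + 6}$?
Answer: $- \frac{260}{19} \approx -13.684$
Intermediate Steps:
$b{\left(V,d \right)} = -5 + V d$
$N{\left(n \right)} = \frac{1}{6 + n}$
$m{\left(O \right)} = \frac{1}{1 + 3 O}$ ($m{\left(O \right)} = \frac{1}{6 + \left(-5 + O 3\right)} = \frac{1}{6 + \left(-5 + 3 O\right)} = \frac{1}{1 + 3 O}$)
$m{\left(6 \right)} \left(-13\right) v{\left(-4,-5 \right)} = \frac{1}{1 + 3 \cdot 6} \left(-13\right) \left(\left(-4\right) \left(-5\right)\right) = \frac{1}{1 + 18} \left(-13\right) 20 = \frac{1}{19} \left(-13\right) 20 = \left(- \frac{13}{19}\right) 20 = - \frac{260}{19}$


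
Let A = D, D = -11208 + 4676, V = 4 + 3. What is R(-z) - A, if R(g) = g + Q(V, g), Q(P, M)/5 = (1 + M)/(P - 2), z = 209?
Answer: 6115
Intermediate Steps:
V = 7
Q(P, M) = 5*(1 + M)/(-2 + P) (Q(P, M) = 5*((1 + M)/(P - 2)) = 5*((1 + M)/(-2 + P)) = 5*(1 + M)/(-2 + P))
R(g) = 1 + 2*g (R(g) = g + 5*(1 + g)/(-2 + 7) = g + 5*(1 + g)/5 = g + 5*(⅕)*(1 + g) = g + (1 + g) = 1 + 2*g)
D = -6532
A = -6532
R(-z) - A = (1 + 2*(-1*209)) - 1*(-6532) = (1 + 2*(-209)) + 6532 = (1 - 418) + 6532 = -417 + 6532 = 6115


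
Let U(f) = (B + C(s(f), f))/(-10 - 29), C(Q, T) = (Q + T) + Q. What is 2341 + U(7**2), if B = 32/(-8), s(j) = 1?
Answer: 91252/39 ≈ 2339.8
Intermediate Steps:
C(Q, T) = T + 2*Q
B = -4 (B = 32*(-1/8) = -4)
U(f) = 2/39 - f/39 (U(f) = (-4 + (f + 2*1))/(-10 - 29) = (-4 + (f + 2))/(-39) = (-4 + (2 + f))*(-1/39) = (-2 + f)*(-1/39) = 2/39 - f/39)
2341 + U(7**2) = 2341 + (2/39 - 1/39*7**2) = 2341 + (2/39 - 1/39*49) = 2341 + (2/39 - 49/39) = 2341 - 47/39 = 91252/39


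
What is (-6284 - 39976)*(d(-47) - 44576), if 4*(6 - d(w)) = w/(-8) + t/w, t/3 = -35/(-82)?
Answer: 31785877784385/15416 ≈ 2.0619e+9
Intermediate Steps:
t = 105/82 (t = 3*(-35/(-82)) = 3*(-35*(-1/82)) = 3*(35/82) = 105/82 ≈ 1.2805)
d(w) = 6 - 105/(328*w) + w/32 (d(w) = 6 - (w/(-8) + 105/(82*w))/4 = 6 - (w*(-⅛) + 105/(82*w))/4 = 6 - (-w/8 + 105/(82*w))/4 = 6 + (-105/(328*w) + w/32) = 6 - 105/(328*w) + w/32)
(-6284 - 39976)*(d(-47) - 44576) = (-6284 - 39976)*((6 - 105/328/(-47) + (1/32)*(-47)) - 44576) = -46260*((6 - 105/328*(-1/47) - 47/32) - 44576) = -46260*((6 + 105/15416 - 47/32) - 44576) = -46260*(279835/61664 - 44576) = -46260*(-2748454629/61664) = 31785877784385/15416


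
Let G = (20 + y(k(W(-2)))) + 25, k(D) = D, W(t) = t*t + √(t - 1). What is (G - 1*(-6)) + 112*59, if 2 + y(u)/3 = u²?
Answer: 6692 + 24*I*√3 ≈ 6692.0 + 41.569*I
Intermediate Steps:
W(t) = t² + √(-1 + t)
y(u) = -6 + 3*u²
G = 39 + 3*(4 + I*√3)² (G = (20 + (-6 + 3*((-2)² + √(-1 - 2))²)) + 25 = (20 + (-6 + 3*(4 + √(-3))²)) + 25 = (20 + (-6 + 3*(4 + I*√3)²)) + 25 = (14 + 3*(4 + I*√3)²) + 25 = 39 + 3*(4 + I*√3)² ≈ 78.0 + 41.569*I)
(G - 1*(-6)) + 112*59 = ((78 + 24*I*√3) - 1*(-6)) + 112*59 = ((78 + 24*I*√3) + 6) + 6608 = (84 + 24*I*√3) + 6608 = 6692 + 24*I*√3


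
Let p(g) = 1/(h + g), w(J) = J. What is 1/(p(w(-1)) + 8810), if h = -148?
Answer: 149/1312689 ≈ 0.00011351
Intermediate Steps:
p(g) = 1/(-148 + g)
1/(p(w(-1)) + 8810) = 1/(1/(-148 - 1) + 8810) = 1/(1/(-149) + 8810) = 1/(-1/149 + 8810) = 1/(1312689/149) = 149/1312689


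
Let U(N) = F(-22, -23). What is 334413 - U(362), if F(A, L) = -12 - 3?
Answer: 334428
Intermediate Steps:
F(A, L) = -15
U(N) = -15
334413 - U(362) = 334413 - 1*(-15) = 334413 + 15 = 334428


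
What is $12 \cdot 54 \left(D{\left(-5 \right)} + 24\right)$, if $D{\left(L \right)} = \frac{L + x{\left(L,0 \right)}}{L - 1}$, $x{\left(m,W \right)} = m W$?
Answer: $16092$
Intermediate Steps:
$x{\left(m,W \right)} = W m$
$D{\left(L \right)} = \frac{L}{-1 + L}$ ($D{\left(L \right)} = \frac{L + 0 L}{L - 1} = \frac{L + 0}{-1 + L} = \frac{L}{-1 + L}$)
$12 \cdot 54 \left(D{\left(-5 \right)} + 24\right) = 12 \cdot 54 \left(- \frac{5}{-1 - 5} + 24\right) = 648 \left(- \frac{5}{-6} + 24\right) = 648 \left(\left(-5\right) \left(- \frac{1}{6}\right) + 24\right) = 648 \left(\frac{5}{6} + 24\right) = 648 \cdot \frac{149}{6} = 16092$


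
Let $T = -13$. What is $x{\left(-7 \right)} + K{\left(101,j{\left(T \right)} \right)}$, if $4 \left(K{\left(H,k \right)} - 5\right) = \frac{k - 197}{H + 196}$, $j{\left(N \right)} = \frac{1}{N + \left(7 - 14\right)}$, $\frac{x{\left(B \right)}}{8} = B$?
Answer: $- \frac{1215701}{23760} \approx -51.166$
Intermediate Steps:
$x{\left(B \right)} = 8 B$
$j{\left(N \right)} = \frac{1}{-7 + N}$ ($j{\left(N \right)} = \frac{1}{N + \left(7 - 14\right)} = \frac{1}{N - 7} = \frac{1}{-7 + N}$)
$K{\left(H,k \right)} = 5 + \frac{-197 + k}{4 \left(196 + H\right)}$ ($K{\left(H,k \right)} = 5 + \frac{\left(k - 197\right) \frac{1}{H + 196}}{4} = 5 + \frac{\left(-197 + k\right) \frac{1}{196 + H}}{4} = 5 + \frac{\frac{1}{196 + H} \left(-197 + k\right)}{4} = 5 + \frac{-197 + k}{4 \left(196 + H\right)}$)
$x{\left(-7 \right)} + K{\left(101,j{\left(T \right)} \right)} = 8 \left(-7\right) + \frac{3723 + \frac{1}{-7 - 13} + 20 \cdot 101}{4 \left(196 + 101\right)} = -56 + \frac{3723 + \frac{1}{-20} + 2020}{4 \cdot 297} = -56 + \frac{1}{4} \cdot \frac{1}{297} \left(3723 - \frac{1}{20} + 2020\right) = -56 + \frac{1}{4} \cdot \frac{1}{297} \cdot \frac{114859}{20} = -56 + \frac{114859}{23760} = - \frac{1215701}{23760}$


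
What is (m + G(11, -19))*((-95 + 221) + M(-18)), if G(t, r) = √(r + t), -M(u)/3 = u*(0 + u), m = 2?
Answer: -1692 - 1692*I*√2 ≈ -1692.0 - 2392.8*I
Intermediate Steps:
M(u) = -3*u² (M(u) = -3*u*(0 + u) = -3*u*u = -3*u²)
(m + G(11, -19))*((-95 + 221) + M(-18)) = (2 + √(-19 + 11))*((-95 + 221) - 3*(-18)²) = (2 + √(-8))*(126 - 3*324) = (2 + 2*I*√2)*(126 - 972) = (2 + 2*I*√2)*(-846) = -1692 - 1692*I*√2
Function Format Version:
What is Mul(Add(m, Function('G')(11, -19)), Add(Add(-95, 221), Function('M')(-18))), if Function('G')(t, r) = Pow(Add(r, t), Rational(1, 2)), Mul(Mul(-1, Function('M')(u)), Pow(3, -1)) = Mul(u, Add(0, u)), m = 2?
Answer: Add(-1692, Mul(-1692, I, Pow(2, Rational(1, 2)))) ≈ Add(-1692.0, Mul(-2392.8, I))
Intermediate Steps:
Function('M')(u) = Mul(-3, Pow(u, 2)) (Function('M')(u) = Mul(-3, Mul(u, Add(0, u))) = Mul(-3, Mul(u, u)) = Mul(-3, Pow(u, 2)))
Mul(Add(m, Function('G')(11, -19)), Add(Add(-95, 221), Function('M')(-18))) = Mul(Add(2, Pow(Add(-19, 11), Rational(1, 2))), Add(Add(-95, 221), Mul(-3, Pow(-18, 2)))) = Mul(Add(2, Pow(-8, Rational(1, 2))), Add(126, Mul(-3, 324))) = Mul(Add(2, Mul(2, I, Pow(2, Rational(1, 2)))), Add(126, -972)) = Mul(Add(2, Mul(2, I, Pow(2, Rational(1, 2)))), -846) = Add(-1692, Mul(-1692, I, Pow(2, Rational(1, 2))))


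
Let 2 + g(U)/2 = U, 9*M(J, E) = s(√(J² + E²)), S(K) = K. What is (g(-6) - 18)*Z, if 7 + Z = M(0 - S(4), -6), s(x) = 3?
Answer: 680/3 ≈ 226.67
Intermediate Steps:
M(J, E) = ⅓ (M(J, E) = (⅑)*3 = ⅓)
g(U) = -4 + 2*U
Z = -20/3 (Z = -7 + ⅓ = -20/3 ≈ -6.6667)
(g(-6) - 18)*Z = ((-4 + 2*(-6)) - 18)*(-20/3) = ((-4 - 12) - 18)*(-20/3) = (-16 - 18)*(-20/3) = -34*(-20/3) = 680/3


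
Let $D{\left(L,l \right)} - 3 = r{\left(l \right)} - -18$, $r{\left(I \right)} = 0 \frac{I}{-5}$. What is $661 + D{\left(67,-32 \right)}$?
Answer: $682$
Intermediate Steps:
$r{\left(I \right)} = 0$ ($r{\left(I \right)} = 0 I \left(- \frac{1}{5}\right) = 0 \left(- \frac{I}{5}\right) = 0$)
$D{\left(L,l \right)} = 21$ ($D{\left(L,l \right)} = 3 + \left(0 - -18\right) = 3 + \left(0 + 18\right) = 3 + 18 = 21$)
$661 + D{\left(67,-32 \right)} = 661 + 21 = 682$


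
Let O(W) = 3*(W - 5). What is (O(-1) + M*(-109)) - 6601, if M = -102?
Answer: 4499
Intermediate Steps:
O(W) = -15 + 3*W (O(W) = 3*(-5 + W) = -15 + 3*W)
(O(-1) + M*(-109)) - 6601 = ((-15 + 3*(-1)) - 102*(-109)) - 6601 = ((-15 - 3) + 11118) - 6601 = (-18 + 11118) - 6601 = 11100 - 6601 = 4499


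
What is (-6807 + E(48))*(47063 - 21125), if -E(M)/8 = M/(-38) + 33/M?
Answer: -3352369779/19 ≈ -1.7644e+8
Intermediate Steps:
E(M) = -264/M + 4*M/19 (E(M) = -8*(M/(-38) + 33/M) = -8*(M*(-1/38) + 33/M) = -8*(-M/38 + 33/M) = -8*(33/M - M/38) = -264/M + 4*M/19)
(-6807 + E(48))*(47063 - 21125) = (-6807 + (-264/48 + (4/19)*48))*(47063 - 21125) = (-6807 + (-264*1/48 + 192/19))*25938 = (-6807 + (-11/2 + 192/19))*25938 = (-6807 + 175/38)*25938 = -258491/38*25938 = -3352369779/19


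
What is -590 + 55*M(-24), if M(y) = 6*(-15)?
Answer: -5540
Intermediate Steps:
M(y) = -90
-590 + 55*M(-24) = -590 + 55*(-90) = -590 - 4950 = -5540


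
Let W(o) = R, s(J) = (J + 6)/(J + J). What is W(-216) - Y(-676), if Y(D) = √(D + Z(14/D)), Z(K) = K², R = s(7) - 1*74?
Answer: -1023/14 - I*√77228895/338 ≈ -73.071 - 26.0*I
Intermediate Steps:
s(J) = (6 + J)/(2*J) (s(J) = (6 + J)/((2*J)) = (6 + J)*(1/(2*J)) = (6 + J)/(2*J))
R = -1023/14 (R = (½)*(6 + 7)/7 - 1*74 = (½)*(⅐)*13 - 74 = 13/14 - 74 = -1023/14 ≈ -73.071)
W(o) = -1023/14
Y(D) = √(D + 196/D²) (Y(D) = √(D + (14/D)²) = √(D + 196/D²))
W(-216) - Y(-676) = -1023/14 - √(-676 + 196/(-676)²) = -1023/14 - √(-676 + 196*(1/456976)) = -1023/14 - √(-676 + 49/114244) = -1023/14 - √(-77228895/114244) = -1023/14 - I*√77228895/338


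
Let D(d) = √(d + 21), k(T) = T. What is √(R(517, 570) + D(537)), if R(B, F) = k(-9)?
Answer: √(-9 + 3*√62) ≈ 3.8239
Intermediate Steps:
R(B, F) = -9
D(d) = √(21 + d)
√(R(517, 570) + D(537)) = √(-9 + √(21 + 537)) = √(-9 + √558) = √(-9 + 3*√62)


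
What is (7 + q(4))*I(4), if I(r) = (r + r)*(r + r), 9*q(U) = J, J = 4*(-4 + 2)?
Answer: 3520/9 ≈ 391.11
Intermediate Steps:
J = -8 (J = 4*(-2) = -8)
q(U) = -8/9 (q(U) = (⅑)*(-8) = -8/9)
I(r) = 4*r² (I(r) = (2*r)*(2*r) = 4*r²)
(7 + q(4))*I(4) = (7 - 8/9)*(4*4²) = 55*(4*16)/9 = (55/9)*64 = 3520/9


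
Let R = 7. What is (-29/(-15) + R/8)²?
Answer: 113569/14400 ≈ 7.8867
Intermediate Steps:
(-29/(-15) + R/8)² = (-29/(-15) + 7/8)² = (-29*(-1/15) + 7*(⅛))² = (29/15 + 7/8)² = (337/120)² = 113569/14400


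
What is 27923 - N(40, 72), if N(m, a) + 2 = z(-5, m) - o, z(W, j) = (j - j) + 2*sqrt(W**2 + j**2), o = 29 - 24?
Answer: 27930 - 10*sqrt(65) ≈ 27849.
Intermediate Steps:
o = 5
z(W, j) = 2*sqrt(W**2 + j**2) (z(W, j) = 0 + 2*sqrt(W**2 + j**2) = 2*sqrt(W**2 + j**2))
N(m, a) = -7 + 2*sqrt(25 + m**2) (N(m, a) = -2 + (2*sqrt((-5)**2 + m**2) - 1*5) = -2 + (2*sqrt(25 + m**2) - 5) = -2 + (-5 + 2*sqrt(25 + m**2)) = -7 + 2*sqrt(25 + m**2))
27923 - N(40, 72) = 27923 - (-7 + 2*sqrt(25 + 40**2)) = 27923 - (-7 + 2*sqrt(25 + 1600)) = 27923 - (-7 + 2*sqrt(1625)) = 27923 - (-7 + 2*(5*sqrt(65))) = 27923 - (-7 + 10*sqrt(65)) = 27923 + (7 - 10*sqrt(65)) = 27930 - 10*sqrt(65)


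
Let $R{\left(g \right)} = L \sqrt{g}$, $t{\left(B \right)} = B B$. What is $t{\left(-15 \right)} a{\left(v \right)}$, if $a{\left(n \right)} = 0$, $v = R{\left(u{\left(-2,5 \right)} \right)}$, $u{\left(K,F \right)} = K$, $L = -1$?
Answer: $0$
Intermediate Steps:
$t{\left(B \right)} = B^{2}$
$R{\left(g \right)} = - \sqrt{g}$
$v = - i \sqrt{2}$ ($v = - \sqrt{-2} = - i \sqrt{2} \approx - 1.4142 i$)
$t{\left(-15 \right)} a{\left(v \right)} = \left(-15\right)^{2} \cdot 0 = 225 \cdot 0 = 0$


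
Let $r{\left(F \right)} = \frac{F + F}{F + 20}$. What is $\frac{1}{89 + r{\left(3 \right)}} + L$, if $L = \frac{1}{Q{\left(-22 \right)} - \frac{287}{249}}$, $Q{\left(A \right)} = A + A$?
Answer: $- \frac{252608}{23081879} \approx -0.010944$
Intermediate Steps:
$r{\left(F \right)} = \frac{2 F}{20 + F}$
$Q{\left(A \right)} = 2 A$
$L = - \frac{249}{11243}$ ($L = \frac{1}{2 \left(-22\right) - \frac{287}{249}} = \frac{1}{-44 - \frac{287}{249}} = \frac{1}{- \frac{11243}{249}} = - \frac{249}{11243} \approx -0.022147$)
$\frac{1}{89 + r{\left(3 \right)}} + L = \frac{1}{89 + 2 \cdot 3 \frac{1}{20 + 3}} - \frac{249}{11243} = \frac{1}{89 + 2 \cdot 3 \cdot \frac{1}{23}} - \frac{249}{11243} = \frac{1}{89 + \frac{6}{23}} - \frac{249}{11243} = \frac{1}{\frac{2053}{23}} - \frac{249}{11243} = \frac{23}{2053} - \frac{249}{11243} = - \frac{252608}{23081879}$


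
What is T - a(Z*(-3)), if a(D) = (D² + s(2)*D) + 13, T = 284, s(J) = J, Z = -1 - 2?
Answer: 172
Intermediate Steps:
Z = -3
a(D) = 13 + D² + 2*D (a(D) = (D² + 2*D) + 13 = 13 + D² + 2*D)
T - a(Z*(-3)) = 284 - (13 + (-3*(-3))² + 2*(-3*(-3))) = 284 - (13 + 9² + 2*9) = 284 - (13 + 81 + 18) = 284 - 1*112 = 284 - 112 = 172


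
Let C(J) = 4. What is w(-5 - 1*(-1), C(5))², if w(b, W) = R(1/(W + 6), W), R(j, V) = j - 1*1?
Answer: 81/100 ≈ 0.81000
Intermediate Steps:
R(j, V) = -1 + j (R(j, V) = j - 1 = -1 + j)
w(b, W) = -1 + 1/(6 + W) (w(b, W) = -1 + 1/(W + 6) = -1 + 1/(6 + W))
w(-5 - 1*(-1), C(5))² = ((-5 - 1*4)/(6 + 4))² = ((-5 - 4)/10)² = ((⅒)*(-9))² = (-9/10)² = 81/100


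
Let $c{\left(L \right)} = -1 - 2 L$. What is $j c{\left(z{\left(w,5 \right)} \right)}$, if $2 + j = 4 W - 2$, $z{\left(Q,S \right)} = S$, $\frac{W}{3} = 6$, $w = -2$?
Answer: $-748$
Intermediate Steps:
$W = 18$ ($W = 3 \cdot 6 = 18$)
$j = 68$ ($j = -2 + \left(4 \cdot 18 - 2\right) = -2 + \left(72 - 2\right) = -2 + 70 = 68$)
$j c{\left(z{\left(w,5 \right)} \right)} = 68 \left(-1 - 10\right) = 68 \left(-11\right) = -748$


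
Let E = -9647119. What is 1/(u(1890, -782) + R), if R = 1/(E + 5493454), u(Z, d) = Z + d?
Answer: 4153665/4602260819 ≈ 0.00090253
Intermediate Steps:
R = -1/4153665 (R = 1/(-9647119 + 5493454) = 1/(-4153665) = -1/4153665 ≈ -2.4075e-7)
1/(u(1890, -782) + R) = 1/((1890 - 782) - 1/4153665) = 1/(1108 - 1/4153665) = 1/(4602260819/4153665) = 4153665/4602260819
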